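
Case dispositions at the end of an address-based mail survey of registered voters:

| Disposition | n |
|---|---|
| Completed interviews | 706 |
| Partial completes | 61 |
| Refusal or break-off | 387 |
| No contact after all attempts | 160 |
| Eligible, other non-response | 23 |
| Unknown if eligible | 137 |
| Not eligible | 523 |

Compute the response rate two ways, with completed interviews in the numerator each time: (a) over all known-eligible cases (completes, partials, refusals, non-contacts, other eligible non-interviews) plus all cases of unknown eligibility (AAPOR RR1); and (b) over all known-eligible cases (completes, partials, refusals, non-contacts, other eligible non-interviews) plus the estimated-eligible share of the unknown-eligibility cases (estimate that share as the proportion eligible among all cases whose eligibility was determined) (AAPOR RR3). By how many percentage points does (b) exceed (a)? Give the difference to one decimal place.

Num → 706
Denominator → 706 + 61 + 387 + 160 + 23 + 137 = 1474
RR1 = 706 / 1474 = 0.4790
Determined eligible → 706 + 61 + 387 + 160 + 23 = 1337
e = 1337 / (1337 + 523) = 1337 / 1860 = 0.7188
Eligible share of unknowns → 0.7188 × 137 = 98.48
Denominator → 1337 + 98.48 = 1435.48
RR3 = 706 / 1435.48 = 0.4918
Difference = 49.18 − 47.90 = 1.28 percentage points

1.3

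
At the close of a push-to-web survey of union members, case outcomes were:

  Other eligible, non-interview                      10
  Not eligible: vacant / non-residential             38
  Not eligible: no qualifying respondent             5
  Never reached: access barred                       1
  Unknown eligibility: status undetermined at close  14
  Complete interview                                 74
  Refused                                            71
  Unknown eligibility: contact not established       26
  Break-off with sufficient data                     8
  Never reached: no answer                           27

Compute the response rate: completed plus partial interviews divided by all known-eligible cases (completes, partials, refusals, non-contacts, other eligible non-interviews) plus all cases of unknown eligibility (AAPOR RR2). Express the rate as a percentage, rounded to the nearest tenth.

Non-contacts = 27 + 1 = 28
Unknown eligibility = 26 + 14 = 40
Not eligible = 5 + 38 = 43
Numerator: 74 + 8 = 82
Denominator: 74 + 8 + 71 + 28 + 10 + 40 = 231
RR2 = 82 / 231 = 0.3550

35.5%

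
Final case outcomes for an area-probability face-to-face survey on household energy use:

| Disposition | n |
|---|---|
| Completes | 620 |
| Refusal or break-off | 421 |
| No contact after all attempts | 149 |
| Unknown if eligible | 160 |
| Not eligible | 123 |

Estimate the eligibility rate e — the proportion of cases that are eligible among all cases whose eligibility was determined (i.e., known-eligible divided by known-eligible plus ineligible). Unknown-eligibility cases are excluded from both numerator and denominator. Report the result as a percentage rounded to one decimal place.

Known eligible: 620 + 421 + 149 = 1190
e = 1190 / (1190 + 123) = 1190 / 1313 = 0.9063

90.6%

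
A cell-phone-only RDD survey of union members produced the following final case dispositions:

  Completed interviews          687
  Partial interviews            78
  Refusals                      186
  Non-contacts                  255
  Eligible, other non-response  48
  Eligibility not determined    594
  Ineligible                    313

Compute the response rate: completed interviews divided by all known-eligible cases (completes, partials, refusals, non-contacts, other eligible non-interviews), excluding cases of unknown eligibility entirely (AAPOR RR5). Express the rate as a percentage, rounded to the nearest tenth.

Numerator: 687
Base: 687 + 78 + 186 + 255 + 48 = 1254
RR5 = 687 / 1254 = 0.5478

54.8%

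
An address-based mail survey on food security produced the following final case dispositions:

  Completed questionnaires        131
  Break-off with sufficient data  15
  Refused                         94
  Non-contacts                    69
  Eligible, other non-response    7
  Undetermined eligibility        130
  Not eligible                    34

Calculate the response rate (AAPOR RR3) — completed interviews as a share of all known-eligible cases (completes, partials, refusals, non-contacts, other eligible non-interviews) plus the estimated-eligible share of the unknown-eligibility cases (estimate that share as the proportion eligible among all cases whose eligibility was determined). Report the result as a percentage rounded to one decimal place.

Top: 131
Eligible (known): 131 + 15 + 94 + 69 + 7 = 316
e = 316 / (316 + 34) = 316 / 350 = 0.9029
Estimated eligible among unknowns: 0.9029 × 130 = 117.38
Base: 316 + 117.38 = 433.38
RR3 = 131 / 433.38 = 0.3023

30.2%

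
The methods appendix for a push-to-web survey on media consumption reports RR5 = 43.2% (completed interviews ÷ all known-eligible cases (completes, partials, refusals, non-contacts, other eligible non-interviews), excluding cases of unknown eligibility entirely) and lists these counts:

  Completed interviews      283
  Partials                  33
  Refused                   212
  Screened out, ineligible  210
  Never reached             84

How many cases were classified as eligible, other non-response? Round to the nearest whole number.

43

RR5 = 283 / D = 0.432
D = 283 / 0.432 = 655.1
Other denominator terms total 612
eligible, other non-response = 655.1 − 612 ≈ 43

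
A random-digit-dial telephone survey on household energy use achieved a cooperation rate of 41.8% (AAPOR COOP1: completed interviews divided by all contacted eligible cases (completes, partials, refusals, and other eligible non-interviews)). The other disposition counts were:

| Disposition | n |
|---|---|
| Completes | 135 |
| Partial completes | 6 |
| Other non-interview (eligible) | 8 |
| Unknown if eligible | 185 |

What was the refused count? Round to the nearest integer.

COOP1 = 135 / D = 0.418
D = 135 / 0.418 = 323.0
Remaining denominator categories sum to 149
refused = 323.0 − 149 ≈ 174

174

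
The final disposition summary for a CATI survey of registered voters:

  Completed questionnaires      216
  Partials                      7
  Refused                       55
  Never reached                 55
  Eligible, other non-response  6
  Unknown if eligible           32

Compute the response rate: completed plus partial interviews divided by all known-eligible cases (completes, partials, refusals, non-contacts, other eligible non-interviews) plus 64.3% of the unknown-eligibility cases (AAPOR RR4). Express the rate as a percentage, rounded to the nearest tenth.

Num → 216 + 7 = 223
Determined eligible → 216 + 7 + 55 + 55 + 6 = 339
e × U → 0.6430 × 32 = 20.58
Denominator → 339 + 20.58 = 359.58
RR4 = 223 / 359.58 = 0.6202

62.0%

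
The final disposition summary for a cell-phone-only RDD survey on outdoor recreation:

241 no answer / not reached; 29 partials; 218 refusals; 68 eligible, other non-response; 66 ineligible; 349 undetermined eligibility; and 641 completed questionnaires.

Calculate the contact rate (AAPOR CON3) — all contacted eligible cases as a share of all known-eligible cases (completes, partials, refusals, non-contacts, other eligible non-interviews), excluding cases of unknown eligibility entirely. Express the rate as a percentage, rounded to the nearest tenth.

Top → 641 + 29 + 218 + 68 = 956
Denom → 641 + 29 + 218 + 241 + 68 = 1197
CON3 = 956 / 1197 = 0.7987

79.9%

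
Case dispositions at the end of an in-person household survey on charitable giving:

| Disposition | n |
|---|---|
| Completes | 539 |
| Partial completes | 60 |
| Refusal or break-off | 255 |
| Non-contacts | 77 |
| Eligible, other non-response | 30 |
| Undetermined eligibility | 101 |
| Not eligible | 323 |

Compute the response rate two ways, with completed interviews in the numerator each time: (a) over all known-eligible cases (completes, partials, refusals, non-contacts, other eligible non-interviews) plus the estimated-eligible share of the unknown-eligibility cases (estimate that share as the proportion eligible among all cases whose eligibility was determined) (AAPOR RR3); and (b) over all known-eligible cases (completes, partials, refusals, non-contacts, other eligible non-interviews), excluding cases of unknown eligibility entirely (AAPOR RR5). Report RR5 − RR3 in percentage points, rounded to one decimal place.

Numerator = 539
Eligible (known) = 539 + 60 + 255 + 77 + 30 = 961
e = 961 / (961 + 323) = 961 / 1284 = 0.7484
e × U = 0.7484 × 101 = 75.59
Denom = 961 + 75.59 = 1036.59
RR3 = 539 / 1036.59 = 0.5200
Denom = 539 + 60 + 255 + 77 + 30 = 961
RR5 = 539 / 961 = 0.5609
Difference = 56.09 − 52.00 = 4.09 percentage points

4.1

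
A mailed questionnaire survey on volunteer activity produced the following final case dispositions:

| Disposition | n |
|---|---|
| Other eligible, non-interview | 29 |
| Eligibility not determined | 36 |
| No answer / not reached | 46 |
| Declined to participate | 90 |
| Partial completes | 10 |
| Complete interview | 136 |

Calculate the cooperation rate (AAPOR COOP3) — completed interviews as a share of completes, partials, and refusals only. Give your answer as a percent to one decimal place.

57.6%

Top = 136
Base = 136 + 10 + 90 = 236
COOP3 = 136 / 236 = 0.5763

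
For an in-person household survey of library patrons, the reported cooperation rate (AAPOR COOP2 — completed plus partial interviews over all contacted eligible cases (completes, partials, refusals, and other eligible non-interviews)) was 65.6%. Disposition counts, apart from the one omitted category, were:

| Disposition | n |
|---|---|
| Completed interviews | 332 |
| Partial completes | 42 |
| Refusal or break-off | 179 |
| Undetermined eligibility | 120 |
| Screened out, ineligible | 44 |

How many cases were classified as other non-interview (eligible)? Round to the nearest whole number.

Num → 332 + 42 = 374
COOP2 = 374 / D = 0.656
D = 374 / 0.656 = 570.1
Remaining denominator categories sum to 553
other non-interview (eligible) = 570.1 − 553 ≈ 17

17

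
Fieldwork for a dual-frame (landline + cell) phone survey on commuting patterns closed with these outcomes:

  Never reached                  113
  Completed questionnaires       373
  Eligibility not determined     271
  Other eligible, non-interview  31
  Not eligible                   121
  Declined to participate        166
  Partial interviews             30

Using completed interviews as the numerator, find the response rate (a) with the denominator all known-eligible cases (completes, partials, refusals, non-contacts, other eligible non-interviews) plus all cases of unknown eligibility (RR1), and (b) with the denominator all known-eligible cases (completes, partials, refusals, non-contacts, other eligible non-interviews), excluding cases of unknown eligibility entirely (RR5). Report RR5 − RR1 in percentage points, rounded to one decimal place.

14.4

Num = 373
Denominator = 373 + 30 + 166 + 113 + 31 + 271 = 984
RR1 = 373 / 984 = 0.3791
Denominator = 373 + 30 + 166 + 113 + 31 = 713
RR5 = 373 / 713 = 0.5231
Difference = 52.31 − 37.91 = 14.40 percentage points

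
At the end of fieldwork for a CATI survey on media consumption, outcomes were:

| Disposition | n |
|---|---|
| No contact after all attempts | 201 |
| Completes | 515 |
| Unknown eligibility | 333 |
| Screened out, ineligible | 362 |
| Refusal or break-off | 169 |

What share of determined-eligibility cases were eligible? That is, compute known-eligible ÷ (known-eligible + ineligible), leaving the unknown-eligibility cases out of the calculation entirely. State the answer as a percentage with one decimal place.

71.0%

Determined eligible: 515 + 169 + 201 = 885
e = 885 / (885 + 362) = 885 / 1247 = 0.7097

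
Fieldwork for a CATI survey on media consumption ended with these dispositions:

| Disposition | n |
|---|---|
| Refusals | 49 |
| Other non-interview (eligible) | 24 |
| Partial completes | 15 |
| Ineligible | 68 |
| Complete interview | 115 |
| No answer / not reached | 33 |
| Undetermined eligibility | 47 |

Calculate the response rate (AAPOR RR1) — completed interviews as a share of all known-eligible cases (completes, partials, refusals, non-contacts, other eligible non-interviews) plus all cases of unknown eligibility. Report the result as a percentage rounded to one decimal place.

40.6%

Numerator → 115
Denom → 115 + 15 + 49 + 33 + 24 + 47 = 283
RR1 = 115 / 283 = 0.4064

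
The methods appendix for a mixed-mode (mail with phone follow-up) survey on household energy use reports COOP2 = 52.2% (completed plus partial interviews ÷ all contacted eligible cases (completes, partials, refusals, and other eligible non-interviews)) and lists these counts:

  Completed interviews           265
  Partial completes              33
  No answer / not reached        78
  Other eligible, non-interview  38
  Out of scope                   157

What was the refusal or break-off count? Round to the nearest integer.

Numerator → 265 + 33 = 298
COOP2 = 298 / D = 0.522
D = 298 / 0.522 = 570.9
Other denominator terms total 336
refusal or break-off = 570.9 − 336 ≈ 235

235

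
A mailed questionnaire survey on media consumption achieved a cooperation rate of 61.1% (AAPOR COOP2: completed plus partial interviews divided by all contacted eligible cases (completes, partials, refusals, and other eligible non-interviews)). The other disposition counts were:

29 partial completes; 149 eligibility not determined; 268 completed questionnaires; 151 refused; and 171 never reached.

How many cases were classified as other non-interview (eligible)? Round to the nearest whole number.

38

Numerator = 268 + 29 = 297
COOP2 = 297 / D = 0.611
D = 297 / 0.611 = 486.1
Other denominator terms total 448
other non-interview (eligible) = 486.1 − 448 ≈ 38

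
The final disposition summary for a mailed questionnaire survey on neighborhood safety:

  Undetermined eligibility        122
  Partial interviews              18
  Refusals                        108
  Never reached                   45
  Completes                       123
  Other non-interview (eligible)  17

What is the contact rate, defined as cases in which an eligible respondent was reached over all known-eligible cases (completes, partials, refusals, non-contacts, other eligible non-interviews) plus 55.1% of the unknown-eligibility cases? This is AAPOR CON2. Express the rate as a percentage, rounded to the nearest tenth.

Top = 123 + 18 + 108 + 17 = 266
Known eligible = 123 + 18 + 108 + 45 + 17 = 311
Estimated eligible among unknowns = 0.5510 × 122 = 67.22
Denominator = 311 + 67.22 = 378.22
CON2 = 266 / 378.22 = 0.7033

70.3%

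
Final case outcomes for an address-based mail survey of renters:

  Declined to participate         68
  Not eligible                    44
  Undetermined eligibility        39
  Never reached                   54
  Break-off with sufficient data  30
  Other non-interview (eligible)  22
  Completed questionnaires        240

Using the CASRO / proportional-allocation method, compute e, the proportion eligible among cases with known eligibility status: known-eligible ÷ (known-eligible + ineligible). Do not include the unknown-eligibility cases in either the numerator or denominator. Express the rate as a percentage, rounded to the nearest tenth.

90.4%

Determined eligible: 240 + 30 + 68 + 54 + 22 = 414
e = 414 / (414 + 44) = 414 / 458 = 0.9039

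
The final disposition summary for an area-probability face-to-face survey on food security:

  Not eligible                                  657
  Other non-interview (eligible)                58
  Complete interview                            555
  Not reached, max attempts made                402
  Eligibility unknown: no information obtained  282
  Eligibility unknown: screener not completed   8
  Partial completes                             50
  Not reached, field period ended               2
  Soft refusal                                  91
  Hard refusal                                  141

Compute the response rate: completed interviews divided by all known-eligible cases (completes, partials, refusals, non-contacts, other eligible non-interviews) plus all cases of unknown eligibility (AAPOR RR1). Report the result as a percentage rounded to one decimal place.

34.9%

Refused = 141 + 91 = 232
Never reached = 2 + 402 = 404
Undetermined eligibility = 8 + 282 = 290
Num → 555
Denom → 555 + 50 + 232 + 404 + 58 + 290 = 1589
RR1 = 555 / 1589 = 0.3493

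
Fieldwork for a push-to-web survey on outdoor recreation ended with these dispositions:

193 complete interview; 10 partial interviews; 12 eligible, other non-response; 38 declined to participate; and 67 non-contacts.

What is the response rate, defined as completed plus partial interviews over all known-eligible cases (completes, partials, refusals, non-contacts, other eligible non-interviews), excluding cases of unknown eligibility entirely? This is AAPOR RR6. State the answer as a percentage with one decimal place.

63.4%

Top → 193 + 10 = 203
Denominator → 193 + 10 + 38 + 67 + 12 = 320
RR6 = 203 / 320 = 0.6344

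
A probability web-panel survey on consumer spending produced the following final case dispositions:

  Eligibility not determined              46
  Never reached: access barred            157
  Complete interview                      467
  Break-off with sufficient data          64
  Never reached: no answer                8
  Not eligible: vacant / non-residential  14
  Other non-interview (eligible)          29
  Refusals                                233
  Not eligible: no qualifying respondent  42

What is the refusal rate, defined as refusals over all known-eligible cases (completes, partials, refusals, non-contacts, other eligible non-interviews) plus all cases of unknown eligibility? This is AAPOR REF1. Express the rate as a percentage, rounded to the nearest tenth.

Non-contacts = 8 + 157 = 165
Out of scope = 42 + 14 = 56
Numerator: 233
Base: 467 + 64 + 233 + 165 + 29 + 46 = 1004
REF1 = 233 / 1004 = 0.2321

23.2%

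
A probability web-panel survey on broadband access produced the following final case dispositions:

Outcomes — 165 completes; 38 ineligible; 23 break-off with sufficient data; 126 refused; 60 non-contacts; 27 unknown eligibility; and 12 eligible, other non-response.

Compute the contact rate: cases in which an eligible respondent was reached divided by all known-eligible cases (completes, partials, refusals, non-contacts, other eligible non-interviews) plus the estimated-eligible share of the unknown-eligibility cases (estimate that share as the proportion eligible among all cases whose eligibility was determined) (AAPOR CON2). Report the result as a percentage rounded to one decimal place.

Top → 165 + 23 + 126 + 12 = 326
Known eligible → 165 + 23 + 126 + 60 + 12 = 386
e = 386 / (386 + 38) = 386 / 424 = 0.9104
e × U → 0.9104 × 27 = 24.58
Denominator → 386 + 24.58 = 410.58
CON2 = 326 / 410.58 = 0.7940

79.4%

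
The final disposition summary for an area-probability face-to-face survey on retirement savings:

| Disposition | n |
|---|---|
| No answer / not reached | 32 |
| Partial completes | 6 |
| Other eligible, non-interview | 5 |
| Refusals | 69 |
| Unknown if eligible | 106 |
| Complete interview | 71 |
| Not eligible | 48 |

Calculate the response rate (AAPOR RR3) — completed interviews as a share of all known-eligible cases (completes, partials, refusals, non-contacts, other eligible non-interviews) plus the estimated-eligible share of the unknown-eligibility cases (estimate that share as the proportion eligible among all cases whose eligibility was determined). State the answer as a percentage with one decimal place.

Numerator: 71
Determined eligible: 71 + 6 + 69 + 32 + 5 = 183
e = 183 / (183 + 48) = 183 / 231 = 0.7922
Eligible share of unknowns: 0.7922 × 106 = 83.97
Base: 183 + 83.97 = 266.97
RR3 = 71 / 266.97 = 0.2659

26.6%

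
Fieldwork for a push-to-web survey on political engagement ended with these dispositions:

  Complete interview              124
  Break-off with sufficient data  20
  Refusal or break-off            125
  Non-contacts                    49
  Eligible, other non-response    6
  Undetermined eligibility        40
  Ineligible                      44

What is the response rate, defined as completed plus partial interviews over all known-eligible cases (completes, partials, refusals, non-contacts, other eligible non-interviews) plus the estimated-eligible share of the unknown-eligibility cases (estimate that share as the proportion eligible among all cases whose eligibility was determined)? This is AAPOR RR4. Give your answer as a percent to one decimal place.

40.1%

Num: 124 + 20 = 144
Determined eligible: 124 + 20 + 125 + 49 + 6 = 324
e = 324 / (324 + 44) = 324 / 368 = 0.8804
Estimated eligible among unknowns: 0.8804 × 40 = 35.22
Base: 324 + 35.22 = 359.22
RR4 = 144 / 359.22 = 0.4009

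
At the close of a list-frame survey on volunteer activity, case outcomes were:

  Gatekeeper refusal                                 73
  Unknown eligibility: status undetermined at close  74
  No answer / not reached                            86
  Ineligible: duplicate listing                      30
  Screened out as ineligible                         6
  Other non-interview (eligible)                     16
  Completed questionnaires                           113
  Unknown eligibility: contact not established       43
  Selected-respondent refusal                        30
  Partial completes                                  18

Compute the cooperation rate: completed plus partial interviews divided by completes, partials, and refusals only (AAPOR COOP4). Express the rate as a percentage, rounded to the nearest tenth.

Declined to participate = 73 + 30 = 103
Undetermined eligibility = 43 + 74 = 117
Screened out, ineligible = 6 + 30 = 36
Numerator = 113 + 18 = 131
Denom = 113 + 18 + 103 = 234
COOP4 = 131 / 234 = 0.5598

56.0%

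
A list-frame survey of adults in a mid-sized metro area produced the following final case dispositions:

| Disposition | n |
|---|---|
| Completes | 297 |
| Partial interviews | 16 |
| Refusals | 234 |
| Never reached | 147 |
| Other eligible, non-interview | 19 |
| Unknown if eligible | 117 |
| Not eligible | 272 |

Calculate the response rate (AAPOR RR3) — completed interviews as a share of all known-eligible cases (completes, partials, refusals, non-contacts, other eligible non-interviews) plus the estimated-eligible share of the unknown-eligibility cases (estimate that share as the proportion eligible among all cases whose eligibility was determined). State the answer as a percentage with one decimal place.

Top: 297
Known eligible: 297 + 16 + 234 + 147 + 19 = 713
e = 713 / (713 + 272) = 713 / 985 = 0.7239
Estimated eligible among unknowns: 0.7239 × 117 = 84.70
Base: 713 + 84.70 = 797.70
RR3 = 297 / 797.70 = 0.3723

37.2%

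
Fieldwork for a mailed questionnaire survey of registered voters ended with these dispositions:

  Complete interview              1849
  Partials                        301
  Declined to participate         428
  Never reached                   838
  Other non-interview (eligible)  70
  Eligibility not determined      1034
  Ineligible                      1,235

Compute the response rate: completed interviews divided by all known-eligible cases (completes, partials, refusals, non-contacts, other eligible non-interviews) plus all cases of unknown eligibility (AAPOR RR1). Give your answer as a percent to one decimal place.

Numerator → 1849
Denominator → 1849 + 301 + 428 + 838 + 70 + 1034 = 4520
RR1 = 1849 / 4520 = 0.4091

40.9%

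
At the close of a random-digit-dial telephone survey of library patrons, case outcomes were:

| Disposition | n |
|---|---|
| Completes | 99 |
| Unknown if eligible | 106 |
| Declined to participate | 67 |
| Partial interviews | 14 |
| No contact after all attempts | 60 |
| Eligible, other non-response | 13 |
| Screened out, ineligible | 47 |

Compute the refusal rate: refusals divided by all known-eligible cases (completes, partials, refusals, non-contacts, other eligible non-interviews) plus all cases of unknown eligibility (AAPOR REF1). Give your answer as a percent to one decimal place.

18.7%

Num: 67
Denom: 99 + 14 + 67 + 60 + 13 + 106 = 359
REF1 = 67 / 359 = 0.1866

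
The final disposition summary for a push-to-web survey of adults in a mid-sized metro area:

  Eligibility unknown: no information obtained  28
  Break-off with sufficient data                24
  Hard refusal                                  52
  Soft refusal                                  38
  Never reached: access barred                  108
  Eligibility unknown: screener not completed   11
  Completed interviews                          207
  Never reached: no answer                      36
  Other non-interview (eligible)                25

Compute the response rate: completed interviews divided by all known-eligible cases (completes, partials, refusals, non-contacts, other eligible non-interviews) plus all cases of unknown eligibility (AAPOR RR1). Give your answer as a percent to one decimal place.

39.1%

Refusal or break-off = 52 + 38 = 90
No answer / not reached = 36 + 108 = 144
Unknown eligibility = 11 + 28 = 39
Top = 207
Denominator = 207 + 24 + 90 + 144 + 25 + 39 = 529
RR1 = 207 / 529 = 0.3913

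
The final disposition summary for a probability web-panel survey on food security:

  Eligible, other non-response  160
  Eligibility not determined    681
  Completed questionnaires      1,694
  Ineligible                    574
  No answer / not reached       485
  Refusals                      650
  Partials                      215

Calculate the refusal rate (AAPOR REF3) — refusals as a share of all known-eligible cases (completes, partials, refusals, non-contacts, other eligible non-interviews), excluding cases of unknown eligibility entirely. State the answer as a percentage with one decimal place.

20.3%

Top: 650
Denominator: 1694 + 215 + 650 + 485 + 160 = 3204
REF3 = 650 / 3204 = 0.2029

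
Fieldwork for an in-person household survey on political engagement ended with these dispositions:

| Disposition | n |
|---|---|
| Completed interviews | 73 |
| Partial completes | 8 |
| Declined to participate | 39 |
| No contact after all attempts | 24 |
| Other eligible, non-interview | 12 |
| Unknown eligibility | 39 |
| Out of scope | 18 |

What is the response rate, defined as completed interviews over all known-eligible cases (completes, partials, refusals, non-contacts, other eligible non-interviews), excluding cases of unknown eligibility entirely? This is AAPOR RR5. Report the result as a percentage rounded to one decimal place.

46.8%

Top: 73
Denominator: 73 + 8 + 39 + 24 + 12 = 156
RR5 = 73 / 156 = 0.4679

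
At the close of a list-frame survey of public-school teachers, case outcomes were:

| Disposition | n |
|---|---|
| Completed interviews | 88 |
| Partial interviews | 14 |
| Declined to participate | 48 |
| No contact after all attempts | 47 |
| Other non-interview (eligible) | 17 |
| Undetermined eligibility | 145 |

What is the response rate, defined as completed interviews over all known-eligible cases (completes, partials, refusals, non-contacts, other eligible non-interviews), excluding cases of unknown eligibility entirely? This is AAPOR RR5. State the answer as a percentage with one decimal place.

Top → 88
Denom → 88 + 14 + 48 + 47 + 17 = 214
RR5 = 88 / 214 = 0.4112

41.1%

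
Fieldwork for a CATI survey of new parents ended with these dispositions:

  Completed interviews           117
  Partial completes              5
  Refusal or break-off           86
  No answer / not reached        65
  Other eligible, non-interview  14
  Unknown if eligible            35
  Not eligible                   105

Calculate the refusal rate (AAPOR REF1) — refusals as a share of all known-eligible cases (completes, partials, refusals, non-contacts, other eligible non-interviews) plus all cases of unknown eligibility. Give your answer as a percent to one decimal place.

26.7%

Numerator → 86
Denom → 117 + 5 + 86 + 65 + 14 + 35 = 322
REF1 = 86 / 322 = 0.2671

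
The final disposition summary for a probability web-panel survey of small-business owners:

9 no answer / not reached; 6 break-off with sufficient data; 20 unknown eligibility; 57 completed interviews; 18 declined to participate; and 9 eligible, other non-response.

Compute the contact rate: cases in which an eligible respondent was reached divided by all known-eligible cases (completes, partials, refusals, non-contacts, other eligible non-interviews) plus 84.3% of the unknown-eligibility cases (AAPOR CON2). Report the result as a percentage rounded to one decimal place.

77.7%

Numerator = 57 + 6 + 18 + 9 = 90
Determined eligible = 57 + 6 + 18 + 9 + 9 = 99
Eligible share of unknowns = 0.8430 × 20 = 16.86
Base = 99 + 16.86 = 115.86
CON2 = 90 / 115.86 = 0.7768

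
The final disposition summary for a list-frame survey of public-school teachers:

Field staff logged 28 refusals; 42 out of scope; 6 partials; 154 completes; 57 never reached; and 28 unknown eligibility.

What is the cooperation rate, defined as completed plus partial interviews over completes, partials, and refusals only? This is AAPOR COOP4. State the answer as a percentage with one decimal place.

85.1%

Numerator → 154 + 6 = 160
Denom → 154 + 6 + 28 = 188
COOP4 = 160 / 188 = 0.8511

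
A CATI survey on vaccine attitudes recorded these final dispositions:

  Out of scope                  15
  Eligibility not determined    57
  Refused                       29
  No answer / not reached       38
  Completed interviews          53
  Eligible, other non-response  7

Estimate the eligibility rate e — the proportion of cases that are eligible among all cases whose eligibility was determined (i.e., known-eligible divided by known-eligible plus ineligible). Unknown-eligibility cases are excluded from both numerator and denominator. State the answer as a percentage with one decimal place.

89.4%

Known eligible = 53 + 29 + 38 + 7 = 127
e = 127 / (127 + 15) = 127 / 142 = 0.8944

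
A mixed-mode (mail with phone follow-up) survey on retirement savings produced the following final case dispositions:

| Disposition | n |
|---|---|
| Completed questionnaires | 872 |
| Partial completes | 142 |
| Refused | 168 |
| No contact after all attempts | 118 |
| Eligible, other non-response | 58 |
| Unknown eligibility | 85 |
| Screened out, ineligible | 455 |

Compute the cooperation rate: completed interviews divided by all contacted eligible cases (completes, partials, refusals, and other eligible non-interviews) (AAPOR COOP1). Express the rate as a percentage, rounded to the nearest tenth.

Top → 872
Base → 872 + 142 + 168 + 58 = 1240
COOP1 = 872 / 1240 = 0.7032

70.3%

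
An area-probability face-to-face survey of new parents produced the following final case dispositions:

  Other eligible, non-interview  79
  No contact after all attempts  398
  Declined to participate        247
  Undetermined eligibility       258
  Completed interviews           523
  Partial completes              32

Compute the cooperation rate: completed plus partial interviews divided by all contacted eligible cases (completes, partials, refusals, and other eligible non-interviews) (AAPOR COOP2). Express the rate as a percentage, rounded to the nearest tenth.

63.0%

Numerator: 523 + 32 = 555
Denominator: 523 + 32 + 247 + 79 = 881
COOP2 = 555 / 881 = 0.6300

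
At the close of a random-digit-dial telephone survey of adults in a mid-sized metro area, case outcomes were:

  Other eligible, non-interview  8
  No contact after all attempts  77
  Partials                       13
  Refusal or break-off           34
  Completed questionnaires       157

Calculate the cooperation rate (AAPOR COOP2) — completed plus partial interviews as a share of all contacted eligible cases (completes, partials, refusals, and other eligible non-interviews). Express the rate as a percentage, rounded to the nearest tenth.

Numerator = 157 + 13 = 170
Base = 157 + 13 + 34 + 8 = 212
COOP2 = 170 / 212 = 0.8019

80.2%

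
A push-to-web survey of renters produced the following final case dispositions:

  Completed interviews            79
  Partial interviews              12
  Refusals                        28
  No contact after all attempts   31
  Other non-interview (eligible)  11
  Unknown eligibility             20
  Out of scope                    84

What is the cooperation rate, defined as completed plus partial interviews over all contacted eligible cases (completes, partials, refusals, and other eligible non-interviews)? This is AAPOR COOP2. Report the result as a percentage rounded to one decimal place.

Numerator: 79 + 12 = 91
Denom: 79 + 12 + 28 + 11 = 130
COOP2 = 91 / 130 = 0.7000

70.0%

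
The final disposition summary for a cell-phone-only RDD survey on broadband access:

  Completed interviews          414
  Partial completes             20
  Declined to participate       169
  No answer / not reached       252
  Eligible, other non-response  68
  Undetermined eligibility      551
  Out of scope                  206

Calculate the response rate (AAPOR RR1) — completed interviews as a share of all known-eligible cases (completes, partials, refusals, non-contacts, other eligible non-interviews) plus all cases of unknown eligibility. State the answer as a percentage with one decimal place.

Numerator: 414
Base: 414 + 20 + 169 + 252 + 68 + 551 = 1474
RR1 = 414 / 1474 = 0.2809

28.1%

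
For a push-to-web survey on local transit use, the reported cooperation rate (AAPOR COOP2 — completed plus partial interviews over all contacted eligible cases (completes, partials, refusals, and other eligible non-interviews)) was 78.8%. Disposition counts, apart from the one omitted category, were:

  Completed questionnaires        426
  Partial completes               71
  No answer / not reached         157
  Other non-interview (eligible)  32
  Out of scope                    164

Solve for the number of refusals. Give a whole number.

102

Num: 426 + 71 = 497
COOP2 = 497 / D = 0.788
D = 497 / 0.788 = 630.7
Rest of base = 529
refusals = 630.7 − 529 ≈ 102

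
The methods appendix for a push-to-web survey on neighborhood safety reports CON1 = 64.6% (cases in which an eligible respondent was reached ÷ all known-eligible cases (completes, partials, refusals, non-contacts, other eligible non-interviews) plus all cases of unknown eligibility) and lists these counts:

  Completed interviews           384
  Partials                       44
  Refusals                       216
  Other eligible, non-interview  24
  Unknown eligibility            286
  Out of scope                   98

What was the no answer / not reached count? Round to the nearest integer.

Num: 384 + 44 + 216 + 24 = 668
CON1 = 668 / D = 0.646
D = 668 / 0.646 = 1034.1
Rest of base = 954
no answer / not reached = 1034.1 − 954 ≈ 80

80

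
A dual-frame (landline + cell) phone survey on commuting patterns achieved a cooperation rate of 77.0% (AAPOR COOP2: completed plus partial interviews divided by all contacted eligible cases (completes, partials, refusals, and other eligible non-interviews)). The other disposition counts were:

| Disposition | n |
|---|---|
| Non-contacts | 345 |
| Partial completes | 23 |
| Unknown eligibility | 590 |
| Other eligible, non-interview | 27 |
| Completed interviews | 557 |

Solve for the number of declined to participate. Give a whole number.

Top = 557 + 23 = 580
COOP2 = 580 / D = 0.770
D = 580 / 0.770 = 753.2
Rest of base = 607
declined to participate = 753.2 − 607 ≈ 146

146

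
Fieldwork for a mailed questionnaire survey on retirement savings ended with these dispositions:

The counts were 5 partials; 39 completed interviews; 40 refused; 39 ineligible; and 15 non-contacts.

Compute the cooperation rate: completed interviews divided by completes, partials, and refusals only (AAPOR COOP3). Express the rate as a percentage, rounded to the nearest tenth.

Top = 39
Denom = 39 + 5 + 40 = 84
COOP3 = 39 / 84 = 0.4643

46.4%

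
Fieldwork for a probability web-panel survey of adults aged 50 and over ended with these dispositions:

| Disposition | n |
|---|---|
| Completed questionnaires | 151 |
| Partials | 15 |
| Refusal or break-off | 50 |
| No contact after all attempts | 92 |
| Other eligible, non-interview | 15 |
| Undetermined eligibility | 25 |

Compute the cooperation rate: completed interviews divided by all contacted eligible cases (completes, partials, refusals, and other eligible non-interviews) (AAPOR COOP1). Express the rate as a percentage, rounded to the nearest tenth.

65.4%

Num = 151
Base = 151 + 15 + 50 + 15 = 231
COOP1 = 151 / 231 = 0.6537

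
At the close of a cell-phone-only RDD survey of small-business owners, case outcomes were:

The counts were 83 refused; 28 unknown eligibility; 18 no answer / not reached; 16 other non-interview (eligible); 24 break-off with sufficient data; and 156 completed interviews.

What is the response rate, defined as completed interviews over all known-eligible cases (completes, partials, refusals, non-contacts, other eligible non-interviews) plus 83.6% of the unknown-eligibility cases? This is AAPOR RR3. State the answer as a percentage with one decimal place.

Top: 156
Eligible (known): 156 + 24 + 83 + 18 + 16 = 297
Eligible share of unknowns: 0.8360 × 28 = 23.41
Denom: 297 + 23.41 = 320.41
RR3 = 156 / 320.41 = 0.4869

48.7%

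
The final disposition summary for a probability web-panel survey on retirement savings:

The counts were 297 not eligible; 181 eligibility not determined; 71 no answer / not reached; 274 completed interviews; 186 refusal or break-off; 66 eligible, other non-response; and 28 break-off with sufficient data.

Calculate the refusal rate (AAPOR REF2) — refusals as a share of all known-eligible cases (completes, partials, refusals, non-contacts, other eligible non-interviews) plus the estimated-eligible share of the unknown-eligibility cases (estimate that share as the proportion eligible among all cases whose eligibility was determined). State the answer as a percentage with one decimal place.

24.9%

Numerator = 186
Known eligible = 274 + 28 + 186 + 71 + 66 = 625
e = 625 / (625 + 297) = 625 / 922 = 0.6779
e × U = 0.6779 × 181 = 122.70
Denominator = 625 + 122.70 = 747.70
REF2 = 186 / 747.70 = 0.2488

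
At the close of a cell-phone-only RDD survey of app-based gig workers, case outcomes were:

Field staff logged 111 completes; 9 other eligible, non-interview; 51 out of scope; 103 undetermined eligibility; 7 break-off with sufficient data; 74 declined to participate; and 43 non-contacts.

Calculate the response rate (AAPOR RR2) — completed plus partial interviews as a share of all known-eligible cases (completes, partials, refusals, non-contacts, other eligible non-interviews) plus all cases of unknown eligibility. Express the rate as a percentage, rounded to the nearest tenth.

Num = 111 + 7 = 118
Base = 111 + 7 + 74 + 43 + 9 + 103 = 347
RR2 = 118 / 347 = 0.3401

34.0%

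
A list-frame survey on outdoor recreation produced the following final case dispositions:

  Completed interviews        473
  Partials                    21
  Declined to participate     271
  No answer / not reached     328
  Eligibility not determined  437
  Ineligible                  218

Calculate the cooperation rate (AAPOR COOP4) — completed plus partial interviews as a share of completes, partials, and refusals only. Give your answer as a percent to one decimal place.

Top → 473 + 21 = 494
Denom → 473 + 21 + 271 = 765
COOP4 = 494 / 765 = 0.6458

64.6%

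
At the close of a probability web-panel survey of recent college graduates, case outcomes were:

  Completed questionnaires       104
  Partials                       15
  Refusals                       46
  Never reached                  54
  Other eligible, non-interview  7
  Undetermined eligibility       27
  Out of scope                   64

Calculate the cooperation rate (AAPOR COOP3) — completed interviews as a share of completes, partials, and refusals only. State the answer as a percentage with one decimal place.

63.0%

Numerator = 104
Base = 104 + 15 + 46 = 165
COOP3 = 104 / 165 = 0.6303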